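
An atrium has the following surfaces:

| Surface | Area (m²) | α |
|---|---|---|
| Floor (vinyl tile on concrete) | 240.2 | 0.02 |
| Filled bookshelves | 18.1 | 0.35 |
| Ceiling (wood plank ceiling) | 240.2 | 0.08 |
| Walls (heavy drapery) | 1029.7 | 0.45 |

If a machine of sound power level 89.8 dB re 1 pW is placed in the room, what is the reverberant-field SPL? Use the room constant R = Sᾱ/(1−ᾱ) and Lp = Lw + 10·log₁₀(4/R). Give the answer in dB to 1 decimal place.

67.2 dB

A = 493.720 sabins; S = 1528.2 m².
ᾱ = 493.720/1528.2 = 0.3231; R = Sᾱ/(1−ᾱ) = 493.720/(1−0.3231) = 729.384 m².
Lp = 89.8 + 10·log₁₀(4/729.384) = 89.8 + (-22.61) = 67.2 dB.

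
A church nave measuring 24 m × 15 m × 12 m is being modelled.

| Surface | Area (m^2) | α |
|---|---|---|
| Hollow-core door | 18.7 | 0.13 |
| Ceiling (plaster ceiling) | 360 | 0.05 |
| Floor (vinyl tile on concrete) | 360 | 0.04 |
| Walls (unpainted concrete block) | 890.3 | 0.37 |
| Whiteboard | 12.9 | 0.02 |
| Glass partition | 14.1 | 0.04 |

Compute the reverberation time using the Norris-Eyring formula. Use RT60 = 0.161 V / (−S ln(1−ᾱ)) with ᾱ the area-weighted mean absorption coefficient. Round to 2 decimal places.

S = Σ Sᵢ = 1656.0 m^2.
Absorption A = 18.7×0.13 + 360×0.05 + 360×0.04 + 890.3×0.37 + 12.9×0.02 + 14.1×0.04 = 365.064 sabins.
ᾱ = 365.064 / 1656.0 = 0.2204.
−S·ln(1−ᾱ) = −1656.0 × ln(1 − 0.2204) = 412.301.
V = 24 × 15 × 12 = 4320 m³.
T = 0.161·V/[−S·ln(1−ᾱ)] = 0.161·4320/412.301 = 1.69 s.

1.69 s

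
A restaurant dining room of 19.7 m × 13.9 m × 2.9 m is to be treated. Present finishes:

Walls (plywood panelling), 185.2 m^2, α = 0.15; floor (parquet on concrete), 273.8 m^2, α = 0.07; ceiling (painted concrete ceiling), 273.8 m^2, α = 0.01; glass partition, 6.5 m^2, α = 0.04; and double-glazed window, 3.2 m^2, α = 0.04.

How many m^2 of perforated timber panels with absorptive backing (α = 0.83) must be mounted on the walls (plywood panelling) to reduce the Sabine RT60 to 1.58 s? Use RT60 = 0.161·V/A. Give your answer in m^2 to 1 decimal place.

45.4

Equivalent absorption area: A₁ = 185.2*0.15 + 273.8*0.07 + 273.8*0.01 + 6.5*0.04 + 3.2*0.04 = 50.072 m^2.
V = 794.107 m³. Target absorption A₂ = 0.161 × 794.107 / 1.58 = 80.918 sabins.
Absorption to add: 80.918 − 50.072 = 30.846 sabins.
Net gain per m^2: Δα = 0.83 − 0.15 = 0.68.
Panel area = 30.846 / 0.68 = 45.4 m^2.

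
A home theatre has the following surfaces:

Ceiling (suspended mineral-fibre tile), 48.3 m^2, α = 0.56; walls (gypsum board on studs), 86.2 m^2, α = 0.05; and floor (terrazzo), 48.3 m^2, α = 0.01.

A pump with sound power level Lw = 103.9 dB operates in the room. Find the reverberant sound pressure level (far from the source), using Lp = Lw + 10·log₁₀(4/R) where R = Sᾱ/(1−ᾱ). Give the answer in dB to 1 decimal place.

94.1 dB

Σ(Sᵢαᵢ) = 48.3×0.56 + 86.2×0.05 + 48.3×0.01 = 31.841; total area S = 182.8 m^2.
ᾱ = 31.841/182.8 = 0.1742; R = Sᾱ/(1−ᾱ) = 31.841/(1−0.1742) = 38.558 m^2.
Lp = 103.9 + 10·log₁₀(4/38.558) = 103.9 + (-9.84) = 94.1 dB.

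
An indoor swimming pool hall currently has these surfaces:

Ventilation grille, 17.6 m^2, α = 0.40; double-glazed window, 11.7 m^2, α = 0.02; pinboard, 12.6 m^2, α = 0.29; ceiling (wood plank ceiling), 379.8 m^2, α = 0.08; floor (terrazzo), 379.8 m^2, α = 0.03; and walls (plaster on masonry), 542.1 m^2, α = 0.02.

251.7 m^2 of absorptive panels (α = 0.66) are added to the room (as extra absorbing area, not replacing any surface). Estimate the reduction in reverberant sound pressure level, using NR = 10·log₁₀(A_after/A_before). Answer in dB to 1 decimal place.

5.6 dB

Equivalent absorption area: A_before = 17.6·0.40 + 11.7·0.02 + 12.6·0.29 + 379.8·0.08 + 379.8·0.03 + 542.1·0.02 = 63.548 m^2.
Treatment contributes 251.7·0.66 = 166.122 sabins.
A_after = 63.548 + 166.122 = 229.670 sabins.
NR = 10·log₁₀(229.670/63.548) = 5.6 dB.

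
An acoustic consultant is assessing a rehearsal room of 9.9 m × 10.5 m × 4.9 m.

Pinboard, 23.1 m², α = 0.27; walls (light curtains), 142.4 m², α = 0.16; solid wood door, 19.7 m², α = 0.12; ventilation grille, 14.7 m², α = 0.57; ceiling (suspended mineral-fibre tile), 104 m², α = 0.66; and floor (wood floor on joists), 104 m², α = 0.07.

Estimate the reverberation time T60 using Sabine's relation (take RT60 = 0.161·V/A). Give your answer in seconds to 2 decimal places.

Summing Sᵢαᵢ: 6.237 + 22.784 + 2.364 + 8.379 + 68.640 + 7.280 → A = 115.684 sabins.
Volume V = 9.9 × 10.5 × 4.9 = 509.355 m³.
Sabine: RT60 = 0.161 × 509.355 / 115.684 = 0.71 s.

0.71 sec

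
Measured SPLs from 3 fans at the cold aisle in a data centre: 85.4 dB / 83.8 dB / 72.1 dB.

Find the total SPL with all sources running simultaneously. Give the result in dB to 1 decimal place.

87.8 dB

Σ 10^(Lᵢ/10) = 6.028e+08.
Back to dB: 10·log₁₀ Σ = 87.8 dB.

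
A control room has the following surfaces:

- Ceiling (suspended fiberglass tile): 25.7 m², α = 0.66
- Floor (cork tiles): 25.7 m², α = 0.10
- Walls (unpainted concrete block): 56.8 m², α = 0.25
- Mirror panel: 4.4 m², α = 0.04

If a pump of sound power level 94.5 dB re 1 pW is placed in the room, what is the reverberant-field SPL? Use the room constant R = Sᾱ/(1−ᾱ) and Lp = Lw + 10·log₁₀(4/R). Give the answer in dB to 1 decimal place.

83.7 dB

A = 33.908 sabins; S = 112.6 m².
ᾱ = 0.3011, so room constant R = A/(1−ᾱ) = 48.516 m².
Lp = Lw + 10 log₁₀(4/R) = 94.5 -10.84 = 83.7 dB.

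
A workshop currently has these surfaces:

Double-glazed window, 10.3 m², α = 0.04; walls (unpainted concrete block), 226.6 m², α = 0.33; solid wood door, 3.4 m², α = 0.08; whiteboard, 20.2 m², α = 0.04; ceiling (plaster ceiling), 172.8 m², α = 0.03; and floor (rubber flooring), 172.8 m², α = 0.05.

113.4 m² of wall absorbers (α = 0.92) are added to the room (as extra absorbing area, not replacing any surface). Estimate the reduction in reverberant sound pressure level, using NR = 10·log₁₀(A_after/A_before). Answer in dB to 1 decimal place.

3.3 dB

Equivalent absorption area: A_before = 10.3*0.04 + 226.6*0.33 + 3.4*0.08 + 20.2*0.04 + 172.8*0.03 + 172.8*0.05 = 90.094 m².
Added absorption = 113.4 × 0.92 = 104.328 sabins.
New total A_after = 194.422 sabins.
NR = 10·log₁₀(194.422/90.094) = 3.3 dB.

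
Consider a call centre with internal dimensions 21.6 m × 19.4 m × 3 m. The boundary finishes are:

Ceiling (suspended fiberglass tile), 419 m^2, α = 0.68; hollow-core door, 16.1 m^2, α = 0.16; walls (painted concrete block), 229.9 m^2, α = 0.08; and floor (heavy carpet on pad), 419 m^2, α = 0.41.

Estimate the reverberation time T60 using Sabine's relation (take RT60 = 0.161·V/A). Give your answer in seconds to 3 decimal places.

0.424 s

A = Σ Sᵢαᵢ = 419·0.68 + 16.1·0.16 + 229.9·0.08 + 419·0.41 = 477.678 sabins.
V = 21.6·19.4·3 = 1257.12 m³.
T = 0.161 V/A = 0.161·1257.12/477.678 = 0.424 s.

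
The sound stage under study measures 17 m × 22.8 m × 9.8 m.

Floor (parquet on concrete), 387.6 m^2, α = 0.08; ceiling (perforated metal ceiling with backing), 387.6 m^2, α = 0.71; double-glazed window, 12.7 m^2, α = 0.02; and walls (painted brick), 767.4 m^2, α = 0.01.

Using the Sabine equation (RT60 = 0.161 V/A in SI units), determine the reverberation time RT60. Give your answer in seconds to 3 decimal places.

1.947 sec

Summing Sᵢαᵢ: 31.008 + 275.196 + 0.254 + 7.674 → A = 314.132 sabins.
V = 17·22.8·9.8 = 3798.48 m³.
Sabine: RT60 = 0.161 × 3798.48 / 314.132 = 1.947 s.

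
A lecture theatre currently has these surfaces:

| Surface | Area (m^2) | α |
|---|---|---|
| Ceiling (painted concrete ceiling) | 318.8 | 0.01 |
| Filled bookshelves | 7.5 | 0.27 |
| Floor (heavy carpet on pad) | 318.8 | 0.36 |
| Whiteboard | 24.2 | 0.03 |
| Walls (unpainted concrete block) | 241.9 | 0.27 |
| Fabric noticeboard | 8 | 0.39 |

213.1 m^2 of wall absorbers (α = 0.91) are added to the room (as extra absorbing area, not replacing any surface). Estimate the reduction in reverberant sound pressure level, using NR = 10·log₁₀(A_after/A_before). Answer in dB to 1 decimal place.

Total absorption A_before = 318.8×0.01 + 7.5×0.27 + 318.8×0.36 + 24.2×0.03 + 241.9×0.27 + 8×0.39
  = 3.188 + 2.025 + 114.768 + 0.726 + 65.313 + 3.120 = 189.140 m^2 sabins.
Treatment contributes 213.1·0.91 = 193.921 sabins.
New total A_after = 383.061 sabins.
Reduction = 10 log₁₀(A_after/A_before) = 10 log₁₀(2.0253) = 3.1 dB.

3.1 dB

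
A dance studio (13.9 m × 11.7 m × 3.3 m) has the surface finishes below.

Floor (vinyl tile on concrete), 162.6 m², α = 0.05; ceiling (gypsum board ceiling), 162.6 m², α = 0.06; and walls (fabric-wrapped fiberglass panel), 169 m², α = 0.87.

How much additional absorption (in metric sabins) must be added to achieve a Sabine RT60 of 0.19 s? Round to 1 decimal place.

Total absorption A₁ = 162.6×0.05 + 162.6×0.06 + 169×0.87
  = 8.130 + 9.756 + 147.030 = 164.916 m² sabins.
V = 536.679 m³. Required absorption A₂ = 0.161 × 536.679 / 0.19 = 454.765 sabins.
Shortfall: 454.765 − 164.916 = 289.8 sabins.

289.8 sabins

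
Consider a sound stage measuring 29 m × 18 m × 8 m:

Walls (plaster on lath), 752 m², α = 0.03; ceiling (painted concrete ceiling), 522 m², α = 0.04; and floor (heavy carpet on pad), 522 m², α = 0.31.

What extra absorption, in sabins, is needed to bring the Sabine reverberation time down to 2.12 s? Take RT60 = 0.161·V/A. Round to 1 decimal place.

A₁ = Σ Sᵢαᵢ = 752·0.03 + 522·0.04 + 522·0.31 = 205.260 sabins.
V = 4176 m³. Required absorption A₂ = 0.161 × 4176 / 2.12 = 317.140 sabins.
ΔA = A₂ − A₁ = 317.140 − 205.260 = 111.9 sabins.

111.9 sabins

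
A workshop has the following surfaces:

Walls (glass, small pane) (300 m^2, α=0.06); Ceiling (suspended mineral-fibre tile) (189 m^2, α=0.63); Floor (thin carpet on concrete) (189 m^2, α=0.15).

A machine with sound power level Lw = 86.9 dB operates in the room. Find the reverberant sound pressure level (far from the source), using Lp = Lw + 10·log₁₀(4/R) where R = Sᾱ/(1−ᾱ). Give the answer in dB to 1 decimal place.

A = 165.420 sabins; S = 678.0 m^2.
ᾱ = 165.420/678.0 = 0.2440; R = Sᾱ/(1−ᾱ) = 165.420/(1−0.2440) = 218.810 m^2.
Lp = 86.9 + 10·log₁₀(4/218.810) = 86.9 + (-17.38) = 69.5 dB.

69.5 dB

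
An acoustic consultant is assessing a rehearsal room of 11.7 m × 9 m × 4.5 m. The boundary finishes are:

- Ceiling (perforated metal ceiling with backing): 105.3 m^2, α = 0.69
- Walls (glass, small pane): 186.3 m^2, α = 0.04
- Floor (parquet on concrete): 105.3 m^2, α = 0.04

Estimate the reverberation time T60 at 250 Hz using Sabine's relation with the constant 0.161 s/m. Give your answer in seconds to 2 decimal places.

0.90 s

Summing Sᵢαᵢ: 72.657 + 7.452 + 4.212 → A = 84.321 sabins.
V = 11.7·9·4.5 = 473.85 m³.
Sabine: RT60 = 0.161 × 473.85 / 84.321 = 0.90 s.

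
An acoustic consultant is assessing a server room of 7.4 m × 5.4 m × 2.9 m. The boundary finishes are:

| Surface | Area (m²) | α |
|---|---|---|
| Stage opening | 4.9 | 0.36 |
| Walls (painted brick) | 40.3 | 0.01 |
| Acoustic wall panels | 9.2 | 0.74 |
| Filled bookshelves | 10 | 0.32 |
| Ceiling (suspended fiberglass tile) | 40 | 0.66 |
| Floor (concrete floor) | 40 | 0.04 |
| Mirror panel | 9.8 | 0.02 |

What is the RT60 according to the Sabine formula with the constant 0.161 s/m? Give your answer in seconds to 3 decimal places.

Summing Sᵢαᵢ: 1.764 + 0.403 + 6.808 + 3.200 + 26.400 + 1.600 + 0.196 → A = 40.371 sabins.
Room volume: 115.884 m³.
Sabine: RT60 = 0.161 × 115.884 / 40.371 = 0.462 s.

0.462 s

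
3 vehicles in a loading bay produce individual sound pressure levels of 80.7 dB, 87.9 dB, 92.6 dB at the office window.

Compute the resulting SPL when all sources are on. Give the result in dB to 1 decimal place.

Σ 10^(Lᵢ/10) = 2.554e+09.
Combined level = 10 log₁₀(2.554e+09) = 94.1 dB.

94.1 dB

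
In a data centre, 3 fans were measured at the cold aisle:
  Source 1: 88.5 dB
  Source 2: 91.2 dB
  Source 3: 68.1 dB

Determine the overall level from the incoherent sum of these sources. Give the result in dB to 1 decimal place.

93.1 dB

Sum in the linear (power) domain: Σ 10^(Lᵢ/10) = 10^(88.5/10) + 10^(91.2/10) + 10^(68.1/10) = 2.033e+09.
Combined level = 10 log₁₀(2.033e+09) = 93.1 dB.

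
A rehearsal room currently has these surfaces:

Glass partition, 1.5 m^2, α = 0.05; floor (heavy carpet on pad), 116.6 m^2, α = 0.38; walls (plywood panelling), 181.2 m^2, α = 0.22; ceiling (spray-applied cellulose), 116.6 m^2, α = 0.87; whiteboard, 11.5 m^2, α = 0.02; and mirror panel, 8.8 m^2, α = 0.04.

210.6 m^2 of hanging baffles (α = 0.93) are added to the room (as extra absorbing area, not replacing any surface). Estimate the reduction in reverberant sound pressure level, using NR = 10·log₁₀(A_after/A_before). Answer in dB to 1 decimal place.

3.1 dB

Equivalent absorption area: A_before = 1.5×0.05 + 116.6×0.38 + 181.2×0.22 + 116.6×0.87 + 11.5×0.02 + 8.8×0.04 = 186.271 m^2.
Added absorption = 210.6 × 0.93 = 195.858 sabins.
A_after = 186.271 + 195.858 = 382.129 sabins.
Reduction = 10 log₁₀(A_after/A_before) = 10 log₁₀(2.0515) = 3.1 dB.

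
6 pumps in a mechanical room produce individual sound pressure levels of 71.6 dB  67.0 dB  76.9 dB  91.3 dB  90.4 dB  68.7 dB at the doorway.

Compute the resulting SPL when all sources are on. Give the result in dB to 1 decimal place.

Σ 10^(Lᵢ/10) = 2.521e+09.
Combined level = 10 log₁₀(2.521e+09) = 94.0 dB.

94.0 dB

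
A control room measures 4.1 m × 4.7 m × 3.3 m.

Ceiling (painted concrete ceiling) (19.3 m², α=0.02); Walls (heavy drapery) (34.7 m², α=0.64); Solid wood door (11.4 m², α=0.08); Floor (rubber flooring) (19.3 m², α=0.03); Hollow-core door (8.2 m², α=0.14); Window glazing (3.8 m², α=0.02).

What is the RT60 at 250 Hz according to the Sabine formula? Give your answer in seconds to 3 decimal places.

A = Σ Sᵢαᵢ = 19.3·0.02 + 34.7·0.64 + 11.4·0.08 + 19.3·0.03 + 8.2·0.14 + 3.8·0.02 = 25.309 sabins.
Volume V = 4.1 × 4.7 × 3.3 = 63.591 m³.
Sabine: RT60 = 0.161 × 63.591 / 25.309 = 0.405 s.

0.405 s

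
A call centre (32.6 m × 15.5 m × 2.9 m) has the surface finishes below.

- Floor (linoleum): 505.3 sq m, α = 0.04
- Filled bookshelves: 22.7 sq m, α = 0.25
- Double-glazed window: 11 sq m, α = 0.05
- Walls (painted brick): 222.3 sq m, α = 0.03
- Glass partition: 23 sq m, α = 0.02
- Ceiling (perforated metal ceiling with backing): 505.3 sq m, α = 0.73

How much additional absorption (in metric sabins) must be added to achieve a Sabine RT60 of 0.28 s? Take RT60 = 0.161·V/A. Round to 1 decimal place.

Total absorption A₁ = 505.3·0.04 + 22.7·0.25 + 11·0.05 + 222.3·0.03 + 23·0.02 + 505.3·0.73
  = 20.212 + 5.675 + 0.550 + 6.669 + 0.460 + 368.869 = 402.435 sq m sabins.
For T = 0.28 s, need A₂ = 0.161·V/T = 0.161·1465.37/0.28 = 842.588 sabins.
Additional absorption ΔA = 842.588 − 402.435 = 440.2 sabins.

440.2 sabins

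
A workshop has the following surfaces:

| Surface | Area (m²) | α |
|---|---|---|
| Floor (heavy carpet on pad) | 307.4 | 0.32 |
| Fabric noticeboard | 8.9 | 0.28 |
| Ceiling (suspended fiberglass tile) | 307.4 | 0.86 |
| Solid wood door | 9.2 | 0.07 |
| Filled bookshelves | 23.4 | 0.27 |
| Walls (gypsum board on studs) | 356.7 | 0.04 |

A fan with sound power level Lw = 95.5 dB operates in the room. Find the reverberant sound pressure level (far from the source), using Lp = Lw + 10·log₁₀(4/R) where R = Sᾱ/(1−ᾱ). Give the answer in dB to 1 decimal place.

A = 386.454 sabins; S = 1013.0 m².
ᾱ = 0.3815, so room constant R = A/(1−ᾱ) = 624.825 m².
Lp = Lw + 10 log₁₀(4/R) = 95.5 -21.94 = 73.6 dB.

73.6 dB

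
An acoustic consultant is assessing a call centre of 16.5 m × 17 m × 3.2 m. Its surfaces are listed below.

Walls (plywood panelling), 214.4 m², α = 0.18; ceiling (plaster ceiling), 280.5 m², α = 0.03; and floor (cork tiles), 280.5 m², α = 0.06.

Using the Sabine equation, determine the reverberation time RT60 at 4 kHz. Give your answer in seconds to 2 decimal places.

A = Σ Sᵢαᵢ = 214.4×0.18 + 280.5×0.03 + 280.5×0.06 = 63.837 sabins.
Room volume: 897.6 m³.
Sabine: RT60 = 0.161 × 897.6 / 63.837 = 2.26 s.

2.26 s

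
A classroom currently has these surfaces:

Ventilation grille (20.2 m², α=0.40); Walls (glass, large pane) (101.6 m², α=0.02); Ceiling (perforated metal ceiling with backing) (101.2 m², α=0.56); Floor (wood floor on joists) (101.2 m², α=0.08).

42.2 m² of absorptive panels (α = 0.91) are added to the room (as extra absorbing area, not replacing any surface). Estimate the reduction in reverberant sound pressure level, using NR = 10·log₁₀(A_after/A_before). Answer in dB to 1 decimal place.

1.8 dB

Equivalent absorption area: A_before = 20.2·0.40 + 101.6·0.02 + 101.2·0.56 + 101.2·0.08 = 74.880 m².
Treatment contributes 42.2·0.91 = 38.402 sabins.
A_after = 74.880 + 38.402 = 113.282 sabins.
NR = 10·log₁₀(113.282/74.880) = 1.8 dB.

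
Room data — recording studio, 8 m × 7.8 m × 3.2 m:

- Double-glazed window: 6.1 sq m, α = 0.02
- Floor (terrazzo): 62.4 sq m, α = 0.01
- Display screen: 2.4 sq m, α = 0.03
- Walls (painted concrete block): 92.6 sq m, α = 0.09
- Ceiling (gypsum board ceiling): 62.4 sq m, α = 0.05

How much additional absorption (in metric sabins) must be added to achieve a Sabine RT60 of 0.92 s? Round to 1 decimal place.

A₁ = Σ Sᵢαᵢ = 6.1×0.02 + 62.4×0.01 + 2.4×0.03 + 92.6×0.09 + 62.4×0.05 = 12.272 sabins.
Target A₂ = 0.161·199.68/0.92 = 34.944 sabins (V = 199.68 m³).
Shortfall: 34.944 − 12.272 = 22.7 sabins.

22.7 sabins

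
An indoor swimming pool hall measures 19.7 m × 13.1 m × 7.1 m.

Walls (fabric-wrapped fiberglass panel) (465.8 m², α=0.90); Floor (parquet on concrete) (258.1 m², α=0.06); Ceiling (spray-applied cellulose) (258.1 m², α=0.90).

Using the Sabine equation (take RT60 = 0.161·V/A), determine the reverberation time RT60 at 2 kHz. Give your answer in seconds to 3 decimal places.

Summing Sᵢαᵢ: 419.220 + 15.486 + 232.290 → A = 666.996 sabins.
V = 19.7·13.1·7.1 = 1832.297 m³.
T = 0.161 V/A = 0.161·1832.297/666.996 = 0.442 s.

0.442 s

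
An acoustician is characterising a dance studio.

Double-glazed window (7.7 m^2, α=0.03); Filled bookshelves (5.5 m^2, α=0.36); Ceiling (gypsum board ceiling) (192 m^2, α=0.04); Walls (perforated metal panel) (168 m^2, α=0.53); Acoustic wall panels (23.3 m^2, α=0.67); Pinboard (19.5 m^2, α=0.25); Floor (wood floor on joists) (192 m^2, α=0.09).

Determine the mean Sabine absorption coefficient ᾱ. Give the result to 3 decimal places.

0.225

S = Σ Sᵢ = 7.7 + 5.5 + 192 + 168 + 23.3 + 19.5 + 192 = 608.0 m^2.
Σ(Sᵢαᵢ) = 7.7×0.03 + 5.5×0.36 + 192×0.04 + 168×0.53 + 23.3×0.67 + 19.5×0.25 + 192×0.09 = 136.697.
ᾱ = 136.697 / 608.0 = 0.225.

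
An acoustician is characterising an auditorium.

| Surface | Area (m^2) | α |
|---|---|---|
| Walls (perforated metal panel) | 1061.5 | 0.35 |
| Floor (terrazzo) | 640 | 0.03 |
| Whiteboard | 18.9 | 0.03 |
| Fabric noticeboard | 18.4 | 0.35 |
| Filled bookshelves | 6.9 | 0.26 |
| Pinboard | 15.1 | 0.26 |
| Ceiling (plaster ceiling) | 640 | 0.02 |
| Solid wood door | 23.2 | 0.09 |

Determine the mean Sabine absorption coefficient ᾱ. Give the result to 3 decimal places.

Total surface area S = 2424.0 m^2.
Weighted sum Σ Sα = 418.340.
ᾱ = A/S = 0.173.

0.173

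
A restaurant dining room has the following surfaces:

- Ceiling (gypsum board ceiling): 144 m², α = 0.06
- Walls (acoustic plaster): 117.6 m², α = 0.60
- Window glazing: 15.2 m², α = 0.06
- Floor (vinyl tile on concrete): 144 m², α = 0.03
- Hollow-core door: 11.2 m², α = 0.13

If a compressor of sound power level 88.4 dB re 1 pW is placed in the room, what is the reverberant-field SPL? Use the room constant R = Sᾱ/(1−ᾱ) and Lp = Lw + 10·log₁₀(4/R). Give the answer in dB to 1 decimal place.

74.1 dB

A = 85.888 sabins; S = 432.0 m².
ᾱ = 85.888/432.0 = 0.1988; R = Sᾱ/(1−ᾱ) = 85.888/(1−0.1988) = 107.199 m².
Lp = 88.4 + 10·log₁₀(4/107.199) = 88.4 + (-14.28) = 74.1 dB.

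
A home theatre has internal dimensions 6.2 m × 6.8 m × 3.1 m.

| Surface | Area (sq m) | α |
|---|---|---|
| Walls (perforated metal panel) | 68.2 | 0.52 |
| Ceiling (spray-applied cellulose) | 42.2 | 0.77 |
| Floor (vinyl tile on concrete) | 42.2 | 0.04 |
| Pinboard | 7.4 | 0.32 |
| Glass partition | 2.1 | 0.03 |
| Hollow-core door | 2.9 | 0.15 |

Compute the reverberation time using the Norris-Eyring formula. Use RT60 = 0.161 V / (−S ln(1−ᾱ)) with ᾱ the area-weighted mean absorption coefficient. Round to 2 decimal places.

Total surface area S = 68.2 + 42.2 + 42.2 + 7.4 + 2.1 + 2.9 = 165.0 sq m.
Σ(Sᵢαᵢ) = 68.2×0.52 + 42.2×0.77 + 42.2×0.04 + 7.4×0.32 + 2.1×0.03 + 2.9×0.15 = 72.512.
Mean coefficient ᾱ = A/S = 0.4395.
−S·ln(1−ᾱ) = −165.0 × ln(1 − 0.4395) = 95.523.
V = 6.2 × 6.8 × 3.1 = 130.696 m³.
RT60 = 0.161 × 130.696 / 95.523 = 0.22 s.

0.22 s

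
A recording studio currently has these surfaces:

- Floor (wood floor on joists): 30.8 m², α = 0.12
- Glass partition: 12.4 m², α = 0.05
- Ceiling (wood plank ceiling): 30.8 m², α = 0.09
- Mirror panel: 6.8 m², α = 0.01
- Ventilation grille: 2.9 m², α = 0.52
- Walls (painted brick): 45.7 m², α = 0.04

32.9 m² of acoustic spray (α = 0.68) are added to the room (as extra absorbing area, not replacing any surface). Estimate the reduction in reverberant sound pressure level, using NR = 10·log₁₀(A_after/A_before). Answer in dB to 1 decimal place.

5.0 dB

A_before = Σ Sᵢαᵢ = 30.8×0.12 + 12.4×0.05 + 30.8×0.09 + 6.8×0.01 + 2.9×0.52 + 45.7×0.04 = 10.492 sabins.
Treatment contributes 32.9·0.68 = 22.372 sabins.
A_after = 10.492 + 22.372 = 32.864 sabins.
NR = 10·log₁₀(32.864/10.492) = 5.0 dB.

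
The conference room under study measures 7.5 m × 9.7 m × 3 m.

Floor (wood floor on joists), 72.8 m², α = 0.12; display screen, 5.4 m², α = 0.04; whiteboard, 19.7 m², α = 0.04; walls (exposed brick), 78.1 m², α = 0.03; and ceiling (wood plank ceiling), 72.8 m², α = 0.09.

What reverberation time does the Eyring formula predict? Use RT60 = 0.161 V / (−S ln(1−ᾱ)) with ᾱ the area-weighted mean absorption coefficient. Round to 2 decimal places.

Total surface area S = 72.8 + 5.4 + 19.7 + 78.1 + 72.8 = 248.8 m².
Σ(Sᵢαᵢ) = 72.8·0.12 + 5.4·0.04 + 19.7·0.04 + 78.1·0.03 + 72.8·0.09 = 18.635.
ᾱ = 18.635 / 248.8 = 0.0749.
−S·ln(1−ᾱ) = −248.8 × ln(1 − 0.0749) = 19.370.
V = 7.5 × 9.7 × 3 = 218.25 m³.
T = 0.161·V/[−S·ln(1−ᾱ)] = 0.161·218.25/19.370 = 1.81 s.

1.81 sec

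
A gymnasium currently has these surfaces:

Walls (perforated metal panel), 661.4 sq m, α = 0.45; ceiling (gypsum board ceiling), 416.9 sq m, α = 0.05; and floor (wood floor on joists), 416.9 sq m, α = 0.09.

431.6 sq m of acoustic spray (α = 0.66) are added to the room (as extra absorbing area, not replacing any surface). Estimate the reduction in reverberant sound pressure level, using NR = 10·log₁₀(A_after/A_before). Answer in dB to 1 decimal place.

2.6 dB

A_before = Σ Sᵢαᵢ = 661.4·0.45 + 416.9·0.05 + 416.9·0.09 = 355.996 sabins.
Added absorption = 431.6 × 0.66 = 284.856 sabins.
New total A_after = 640.852 sabins.
NR = 10·log₁₀(640.852/355.996) = 2.6 dB.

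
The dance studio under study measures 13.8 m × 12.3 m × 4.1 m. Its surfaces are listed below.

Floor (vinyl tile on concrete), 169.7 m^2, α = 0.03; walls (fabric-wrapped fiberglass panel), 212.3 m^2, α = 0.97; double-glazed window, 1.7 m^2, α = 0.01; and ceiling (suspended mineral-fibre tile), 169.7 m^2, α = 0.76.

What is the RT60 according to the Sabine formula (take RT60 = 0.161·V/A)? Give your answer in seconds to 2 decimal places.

0.33 s

Summing Sᵢαᵢ: 5.091 + 205.931 + 0.017 + 128.972 → A = 340.011 sabins.
V = 13.8·12.3·4.1 = 695.934 m³.
T = 0.161 V/A = 0.161·695.934/340.011 = 0.33 s.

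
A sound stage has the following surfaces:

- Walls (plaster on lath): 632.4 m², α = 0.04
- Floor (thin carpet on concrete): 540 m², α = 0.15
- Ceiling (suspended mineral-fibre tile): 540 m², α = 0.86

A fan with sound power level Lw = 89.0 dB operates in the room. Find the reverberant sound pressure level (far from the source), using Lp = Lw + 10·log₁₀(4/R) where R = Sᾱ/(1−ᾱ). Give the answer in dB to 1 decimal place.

65.7 dB

A = 570.696 sabins; S = 1712.4 m².
ᾱ = 570.696/1712.4 = 0.3333; R = Sᾱ/(1−ᾱ) = 570.696/(1−0.3333) = 856.001 m².
Lp = Lw + 10 log₁₀(4/R) = 89.0 -23.30 = 65.7 dB.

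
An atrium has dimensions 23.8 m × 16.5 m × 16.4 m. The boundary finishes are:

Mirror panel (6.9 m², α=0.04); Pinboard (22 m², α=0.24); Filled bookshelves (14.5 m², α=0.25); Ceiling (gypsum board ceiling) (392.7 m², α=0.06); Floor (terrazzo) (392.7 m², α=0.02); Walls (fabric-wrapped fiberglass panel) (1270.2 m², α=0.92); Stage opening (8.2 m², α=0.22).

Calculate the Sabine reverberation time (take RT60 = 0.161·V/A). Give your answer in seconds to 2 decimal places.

0.86 s

Total absorption A = 6.9×0.04 + 22×0.24 + 14.5×0.25 + 392.7×0.06 + 392.7×0.02 + 1270.2×0.92 + 8.2×0.22
  = 0.276 + 5.280 + 3.625 + 23.562 + 7.854 + 1168.584 + 1.804 = 1210.985 m² sabins.
Volume V = 23.8 × 16.5 × 16.4 = 6440.28 m³.
T = 0.161 V/A = 0.161·6440.28/1210.985 = 0.86 s.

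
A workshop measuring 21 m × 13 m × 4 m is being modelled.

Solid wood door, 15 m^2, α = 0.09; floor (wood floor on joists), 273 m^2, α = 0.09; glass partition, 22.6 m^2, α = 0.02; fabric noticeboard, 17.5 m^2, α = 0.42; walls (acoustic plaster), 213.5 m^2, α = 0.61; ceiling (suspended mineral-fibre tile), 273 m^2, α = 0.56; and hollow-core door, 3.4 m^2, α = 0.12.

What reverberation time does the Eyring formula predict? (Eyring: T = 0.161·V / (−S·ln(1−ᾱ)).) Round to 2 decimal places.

0.44 seconds

S = Σ Sᵢ = 818.0 m^2.
Absorption A = 15·0.09 + 273·0.09 + 22.6·0.02 + 17.5·0.42 + 213.5·0.61 + 273·0.56 + 3.4·0.12 = 317.245 sabins.
Mean coefficient ᾱ = A/S = 0.3878.
−S·ln(1−ᾱ) = −818.0 × ln(1 − 0.3878) = 401.390.
V = 21 × 13 × 4 = 1092 m³.
RT60 = 0.161 × 1092 / 401.390 = 0.44 s.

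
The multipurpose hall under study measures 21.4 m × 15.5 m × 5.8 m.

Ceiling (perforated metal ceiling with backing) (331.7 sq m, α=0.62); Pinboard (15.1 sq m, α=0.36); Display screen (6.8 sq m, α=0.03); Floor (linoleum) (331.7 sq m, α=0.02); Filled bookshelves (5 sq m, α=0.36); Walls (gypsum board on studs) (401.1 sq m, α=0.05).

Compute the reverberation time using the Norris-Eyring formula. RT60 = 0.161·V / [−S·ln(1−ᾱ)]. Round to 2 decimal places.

1.14 s

Total surface area S = 331.7 + 15.1 + 6.8 + 331.7 + 5 + 401.1 = 1091.4 sq m.
Absorption A = 331.7×0.62 + 15.1×0.36 + 6.8×0.03 + 331.7×0.02 + 5×0.36 + 401.1×0.05 = 239.783 sabins.
Mean coefficient ᾱ = A/S = 0.2197.
Eyring denominator: −S ln(1−ᾱ) = 270.751.
V = 21.4 × 15.5 × 5.8 = 1923.86 m³.
RT60 = 0.161 × 1923.86 / 270.751 = 1.14 s.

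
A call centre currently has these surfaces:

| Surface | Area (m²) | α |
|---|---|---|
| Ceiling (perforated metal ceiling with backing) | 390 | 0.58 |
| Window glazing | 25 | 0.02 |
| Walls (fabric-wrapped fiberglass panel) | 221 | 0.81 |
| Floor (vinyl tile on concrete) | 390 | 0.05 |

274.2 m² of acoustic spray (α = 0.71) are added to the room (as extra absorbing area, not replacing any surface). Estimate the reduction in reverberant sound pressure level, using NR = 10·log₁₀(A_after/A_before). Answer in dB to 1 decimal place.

Summing Sᵢαᵢ: 226.200 + 0.500 + 179.010 + 19.500 → A_before = 425.210 sabins.
Treatment contributes 274.2·0.71 = 194.682 sabins.
New total A_after = 619.892 sabins.
Reduction = 10 log₁₀(A_after/A_before) = 10 log₁₀(1.4578) = 1.6 dB.

1.6 dB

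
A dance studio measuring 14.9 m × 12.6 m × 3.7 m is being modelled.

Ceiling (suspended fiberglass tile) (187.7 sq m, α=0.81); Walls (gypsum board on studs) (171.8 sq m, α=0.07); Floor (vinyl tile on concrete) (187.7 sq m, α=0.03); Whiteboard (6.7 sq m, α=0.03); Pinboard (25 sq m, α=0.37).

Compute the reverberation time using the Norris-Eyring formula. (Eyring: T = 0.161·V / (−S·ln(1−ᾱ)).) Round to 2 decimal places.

0.52 sec

S = Σ Sᵢ = 578.9 sq m.
Σ(Sᵢαᵢ) = 187.7·0.81 + 171.8·0.07 + 187.7·0.03 + 6.7·0.03 + 25·0.37 = 179.145.
Mean coefficient ᾱ = A/S = 0.3095.
Eyring denominator: −S ln(1−ᾱ) = 214.389.
V = 14.9 × 12.6 × 3.7 = 694.638 m³.
RT60 = 0.161 × 694.638 / 214.389 = 0.52 s.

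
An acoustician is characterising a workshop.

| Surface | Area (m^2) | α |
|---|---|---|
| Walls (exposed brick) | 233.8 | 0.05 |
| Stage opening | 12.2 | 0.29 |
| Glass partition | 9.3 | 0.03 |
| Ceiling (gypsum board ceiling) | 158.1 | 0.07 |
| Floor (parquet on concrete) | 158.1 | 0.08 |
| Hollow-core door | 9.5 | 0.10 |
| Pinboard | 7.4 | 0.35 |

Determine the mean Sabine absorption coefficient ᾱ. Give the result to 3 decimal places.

S = Σ Sᵢ = 233.8 + 12.2 + 9.3 + 158.1 + 158.1 + 9.5 + 7.4 = 588.4 m^2.
Weighted sum Σ Sα = 42.762.
ᾱ = 42.762 / 588.4 = 0.073.

0.073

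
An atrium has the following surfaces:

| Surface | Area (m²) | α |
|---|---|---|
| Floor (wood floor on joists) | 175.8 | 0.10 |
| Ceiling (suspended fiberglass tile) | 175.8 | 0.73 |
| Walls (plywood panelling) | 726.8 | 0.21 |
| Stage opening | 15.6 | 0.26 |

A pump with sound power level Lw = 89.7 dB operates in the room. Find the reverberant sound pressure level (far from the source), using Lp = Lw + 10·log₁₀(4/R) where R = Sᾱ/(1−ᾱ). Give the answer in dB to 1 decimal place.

69.5 dB

Σ(Sᵢαᵢ) = 175.8×0.10 + 175.8×0.73 + 726.8×0.21 + 15.6×0.26 = 302.598; total area S = 1094.0 m².
ᾱ = 302.598/1094.0 = 0.2766; R = Sᾱ/(1−ᾱ) = 302.598/(1−0.2766) = 418.300 m².
Lp = Lw + 10 log₁₀(4/R) = 89.7 -20.19 = 69.5 dB.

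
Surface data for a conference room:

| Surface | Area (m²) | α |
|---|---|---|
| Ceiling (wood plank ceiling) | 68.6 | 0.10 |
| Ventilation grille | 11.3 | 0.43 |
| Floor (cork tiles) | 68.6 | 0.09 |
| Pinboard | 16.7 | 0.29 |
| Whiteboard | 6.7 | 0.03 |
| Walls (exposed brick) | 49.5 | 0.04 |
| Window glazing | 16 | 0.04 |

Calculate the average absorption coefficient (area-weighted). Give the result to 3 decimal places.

Total surface area S = 237.4 m².
Weighted sum Σ Sα = 25.557.
ᾱ = A/S = 0.108.

0.108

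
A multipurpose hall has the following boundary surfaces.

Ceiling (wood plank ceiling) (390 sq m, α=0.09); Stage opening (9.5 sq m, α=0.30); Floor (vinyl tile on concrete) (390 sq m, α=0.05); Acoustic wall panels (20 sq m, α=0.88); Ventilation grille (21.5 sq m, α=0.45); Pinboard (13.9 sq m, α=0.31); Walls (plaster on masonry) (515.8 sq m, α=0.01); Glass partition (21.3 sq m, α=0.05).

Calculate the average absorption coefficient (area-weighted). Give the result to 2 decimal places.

S = Σ Sᵢ = 390 + 9.5 + 390 + 20 + 21.5 + 13.9 + 515.8 + 21.3 = 1382.0 sq m.
Weighted sum Σ Sα = 95.257.
ᾱ = A/S = 0.07.

0.07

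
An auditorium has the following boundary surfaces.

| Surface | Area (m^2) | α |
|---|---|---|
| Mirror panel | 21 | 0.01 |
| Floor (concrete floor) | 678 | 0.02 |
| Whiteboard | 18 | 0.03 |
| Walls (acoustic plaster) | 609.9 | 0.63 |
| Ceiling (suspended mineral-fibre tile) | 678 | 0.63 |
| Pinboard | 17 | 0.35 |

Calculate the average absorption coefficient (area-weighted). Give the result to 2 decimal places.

0.41

Total surface area S = 2021.9 m^2.
Weighted sum Σ Sα = 831.637.
ᾱ = A/S = 0.41.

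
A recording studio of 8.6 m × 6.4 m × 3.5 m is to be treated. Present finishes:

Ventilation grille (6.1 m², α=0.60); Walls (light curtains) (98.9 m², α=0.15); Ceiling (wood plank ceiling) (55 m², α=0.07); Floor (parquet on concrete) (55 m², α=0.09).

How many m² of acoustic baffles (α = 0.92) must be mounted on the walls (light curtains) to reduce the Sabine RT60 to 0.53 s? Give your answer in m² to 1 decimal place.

40.6

Total absorption A₁ = 6.1·0.60 + 98.9·0.15 + 55·0.07 + 55·0.09
  = 3.660 + 14.835 + 3.850 + 4.950 = 27.295 m² sabins.
Required A₂ = 0.161·192.64/0.53 = 58.519 sabins.
ΔA needed = 58.519 − 27.295 = 31.224 sabins.
Net gain per m²: Δα = 0.92 − 0.15 = 0.77.
Area = ΔA/Δα = 31.224/0.77 = 40.6 m².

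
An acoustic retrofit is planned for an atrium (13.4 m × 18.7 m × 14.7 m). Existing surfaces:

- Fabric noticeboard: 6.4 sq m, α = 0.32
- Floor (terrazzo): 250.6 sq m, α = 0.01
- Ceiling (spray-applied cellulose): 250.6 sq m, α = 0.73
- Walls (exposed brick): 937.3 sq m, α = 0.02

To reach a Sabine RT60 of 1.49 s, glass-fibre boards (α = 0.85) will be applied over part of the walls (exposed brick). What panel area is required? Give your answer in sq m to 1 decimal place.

Total absorption A₁ = 6.4*0.32 + 250.6*0.01 + 250.6*0.73 + 937.3*0.02
  = 2.048 + 2.506 + 182.938 + 18.746 = 206.238 sq m sabins.
Required A₂ = 0.161·3683.526/1.49 = 398.019 sabins.
Absorption to add: 398.019 − 206.238 = 191.781 sabins.
Net gain per sq m: Δα = 0.85 − 0.02 = 0.83.
Area = ΔA/Δα = 191.781/0.83 = 231.1 sq m.

231.1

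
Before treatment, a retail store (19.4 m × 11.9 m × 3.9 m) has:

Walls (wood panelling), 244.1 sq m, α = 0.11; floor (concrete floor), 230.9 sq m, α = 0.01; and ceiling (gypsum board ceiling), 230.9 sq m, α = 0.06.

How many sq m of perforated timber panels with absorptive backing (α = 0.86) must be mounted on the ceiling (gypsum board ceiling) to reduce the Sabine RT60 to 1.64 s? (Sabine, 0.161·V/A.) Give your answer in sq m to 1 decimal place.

A₁ = Σ Sᵢαᵢ = 244.1·0.11 + 230.9·0.01 + 230.9·0.06 = 43.014 sabins.
Required A₂ = 0.161·900.354/1.64 = 88.388 sabins.
Absorption to add: 88.388 − 43.014 = 45.374 sabins.
Each sq m of panel replacing the ceiling (gypsum board ceiling) adds (0.86 − 0.06) = 0.80 sabins.
Panel area = 45.374 / 0.80 = 56.7 sq m.

56.7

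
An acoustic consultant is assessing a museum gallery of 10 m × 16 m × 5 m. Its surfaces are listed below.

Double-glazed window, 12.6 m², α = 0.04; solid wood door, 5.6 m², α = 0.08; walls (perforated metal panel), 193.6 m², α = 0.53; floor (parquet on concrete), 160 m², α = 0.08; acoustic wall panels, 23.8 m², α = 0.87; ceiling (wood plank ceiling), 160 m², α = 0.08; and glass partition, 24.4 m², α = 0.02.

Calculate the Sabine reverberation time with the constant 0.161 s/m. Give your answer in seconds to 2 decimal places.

0.86 seconds

Summing Sᵢαᵢ: 0.504 + 0.448 + 102.608 + 12.800 + 20.706 + 12.800 + 0.488 → A = 150.354 sabins.
Room volume: 800 m³.
Sabine: RT60 = 0.161 × 800 / 150.354 = 0.86 s.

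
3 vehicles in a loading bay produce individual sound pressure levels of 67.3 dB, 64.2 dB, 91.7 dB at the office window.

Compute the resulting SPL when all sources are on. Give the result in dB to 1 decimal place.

Converting to relative power and adding: 10^(67.3/10) + 10^(64.2/10) + 10^(91.7/10) = 1.487e+09.
Combined level = 10 log₁₀(1.487e+09) = 91.7 dB.

91.7 dB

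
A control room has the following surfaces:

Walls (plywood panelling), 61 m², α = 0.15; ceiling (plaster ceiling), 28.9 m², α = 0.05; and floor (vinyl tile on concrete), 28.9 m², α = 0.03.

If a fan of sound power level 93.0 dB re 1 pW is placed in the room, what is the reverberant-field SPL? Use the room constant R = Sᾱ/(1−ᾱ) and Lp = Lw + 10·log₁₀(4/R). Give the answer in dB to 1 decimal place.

88.0 dB

A = 11.462 sabins; S = 118.8 m².
ᾱ = 11.462/118.8 = 0.0965; R = Sᾱ/(1−ᾱ) = 11.462/(1−0.0965) = 12.686 m².
Lp = 93.0 + 10·log₁₀(4/12.686) = 93.0 + (-5.01) = 88.0 dB.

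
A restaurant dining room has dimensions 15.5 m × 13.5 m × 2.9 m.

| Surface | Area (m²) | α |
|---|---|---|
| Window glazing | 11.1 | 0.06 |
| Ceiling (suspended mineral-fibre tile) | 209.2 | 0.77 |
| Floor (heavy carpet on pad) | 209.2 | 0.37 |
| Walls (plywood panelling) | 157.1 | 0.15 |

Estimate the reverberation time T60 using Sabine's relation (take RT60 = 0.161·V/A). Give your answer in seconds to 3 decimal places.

0.372 s

Total absorption A = 11.1*0.06 + 209.2*0.77 + 209.2*0.37 + 157.1*0.15
  = 0.666 + 161.084 + 77.404 + 23.565 = 262.719 m² sabins.
V = 15.5·13.5·2.9 = 606.825 m³.
T = 0.161 V/A = 0.161·606.825/262.719 = 0.372 s.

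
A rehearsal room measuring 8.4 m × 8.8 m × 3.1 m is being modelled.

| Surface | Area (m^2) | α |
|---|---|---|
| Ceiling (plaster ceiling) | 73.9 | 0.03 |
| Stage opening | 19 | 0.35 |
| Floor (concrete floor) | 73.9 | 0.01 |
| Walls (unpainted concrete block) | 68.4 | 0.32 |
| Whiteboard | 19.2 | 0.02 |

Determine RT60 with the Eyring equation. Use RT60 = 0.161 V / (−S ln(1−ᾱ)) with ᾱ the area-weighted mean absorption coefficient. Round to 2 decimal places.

1.08 sec

Total surface area S = 73.9 + 19 + 73.9 + 68.4 + 19.2 = 254.4 m^2.
Absorption A = 73.9×0.03 + 19×0.35 + 73.9×0.01 + 68.4×0.32 + 19.2×0.02 = 31.878 sabins.
ᾱ = 31.878 / 254.4 = 0.1253.
Eyring denominator: −S ln(1−ᾱ) = 34.058.
V = 8.4 × 8.8 × 3.1 = 229.152 m³.
RT60 = 0.161 × 229.152 / 34.058 = 1.08 s.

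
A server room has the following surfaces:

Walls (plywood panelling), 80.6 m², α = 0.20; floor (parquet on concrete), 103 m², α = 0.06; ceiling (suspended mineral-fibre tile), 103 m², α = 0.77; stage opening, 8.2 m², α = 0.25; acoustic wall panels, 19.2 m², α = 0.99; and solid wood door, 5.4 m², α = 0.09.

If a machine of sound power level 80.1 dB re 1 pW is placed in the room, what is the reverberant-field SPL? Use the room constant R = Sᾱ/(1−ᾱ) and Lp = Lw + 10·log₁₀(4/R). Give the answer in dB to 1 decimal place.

A = 123.154 sabins; S = 319.4 m².
ᾱ = 0.3856, so room constant R = A/(1−ᾱ) = 200.446 m².
Lp = 80.1 + 10·log₁₀(4/200.446) = 80.1 + (-17.00) = 63.1 dB.

63.1 dB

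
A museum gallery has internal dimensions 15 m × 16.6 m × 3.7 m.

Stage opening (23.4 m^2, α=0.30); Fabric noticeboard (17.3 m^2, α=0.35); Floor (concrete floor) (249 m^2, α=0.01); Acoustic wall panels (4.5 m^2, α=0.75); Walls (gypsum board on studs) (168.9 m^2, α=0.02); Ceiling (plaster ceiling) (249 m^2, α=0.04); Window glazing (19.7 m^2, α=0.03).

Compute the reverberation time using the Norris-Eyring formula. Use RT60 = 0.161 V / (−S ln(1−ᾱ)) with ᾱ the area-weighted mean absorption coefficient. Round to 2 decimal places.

S = Σ Sᵢ = 731.8 m^2.
Σ(Sᵢαᵢ) = 23.4·0.30 + 17.3·0.35 + 249·0.01 + 4.5·0.75 + 168.9·0.02 + 249·0.04 + 19.7·0.03 = 32.869.
Mean coefficient ᾱ = A/S = 0.0449.
−S·ln(1−ᾱ) = −731.8 × ln(1 − 0.0449) = 33.618.
V = 15 × 16.6 × 3.7 = 921.3 m³.
T = 0.161·V/[−S·ln(1−ᾱ)] = 0.161·921.3/33.618 = 4.41 s.

4.41 s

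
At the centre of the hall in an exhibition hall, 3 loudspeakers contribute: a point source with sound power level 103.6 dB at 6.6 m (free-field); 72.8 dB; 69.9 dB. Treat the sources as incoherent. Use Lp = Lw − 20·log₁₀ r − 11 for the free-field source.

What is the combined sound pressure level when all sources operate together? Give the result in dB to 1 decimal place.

Source at 6.6 m: Lp = 103.6 − 20·log₁₀(6.6) − 11 = 76.2 dB.
Converting to relative power and adding: 10^(76.2/10) + 10^(72.8/10) + 10^(69.9/10) = 7.051e+07.
Back to dB: 10·log₁₀ Σ = 78.5 dB.

78.5 dB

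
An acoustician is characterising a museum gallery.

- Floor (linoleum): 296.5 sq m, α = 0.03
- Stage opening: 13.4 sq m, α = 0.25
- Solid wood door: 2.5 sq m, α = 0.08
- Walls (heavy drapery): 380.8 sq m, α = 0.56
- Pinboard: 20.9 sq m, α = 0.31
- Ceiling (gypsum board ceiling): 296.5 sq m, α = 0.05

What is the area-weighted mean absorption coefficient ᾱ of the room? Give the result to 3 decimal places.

S = Σ Sᵢ = 296.5 + 13.4 + 2.5 + 380.8 + 20.9 + 296.5 = 1010.6 sq m.
Σ(Sᵢαᵢ) = 296.5*0.03 + 13.4*0.25 + 2.5*0.08 + 380.8*0.56 + 20.9*0.31 + 296.5*0.05 = 246.997.
ᾱ = 246.997 / 1010.6 = 0.244.

0.244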